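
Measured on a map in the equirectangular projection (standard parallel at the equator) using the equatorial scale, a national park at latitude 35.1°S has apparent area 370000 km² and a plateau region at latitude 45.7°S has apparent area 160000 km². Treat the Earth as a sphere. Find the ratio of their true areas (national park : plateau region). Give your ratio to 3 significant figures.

On the plate carrée, areal scale = h·k = 1 × sec φ, so true area = apparent × cos φ.
True area of national park: 370000 × cos(35.1°) = 370000 × 0.8181 = 302700 km².
True area of plateau region: 160000 × cos(45.7°) = 160000 × 0.6984 = 111700 km².
Ratio = 302700 / 111700 ≈ 2.71.

2.71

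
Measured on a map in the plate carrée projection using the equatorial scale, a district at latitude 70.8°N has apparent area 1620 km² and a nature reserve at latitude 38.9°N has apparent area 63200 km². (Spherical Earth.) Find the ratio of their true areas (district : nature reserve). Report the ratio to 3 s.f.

On the plate carrée, areal scale = h·k = 1 × sec φ, so true area = apparent × cos φ.
True area of district: 1620 × cos(70.8°) = 1620 × 0.3289 = 532.8 km².
True area of nature reserve: 63200 × cos(38.9°) = 63200 × 0.7782 = 49180 km².
Ratio = 532.8 / 49180 ≈ 0.0108.

0.0108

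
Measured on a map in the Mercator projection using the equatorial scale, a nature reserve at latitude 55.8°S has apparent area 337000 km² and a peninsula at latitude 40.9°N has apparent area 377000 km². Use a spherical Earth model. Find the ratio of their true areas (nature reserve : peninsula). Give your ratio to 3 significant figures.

Mercator's areal exaggeration is sec²φ; hence true area = (apparent area) · cos²φ.
True area of nature reserve: 337000 × cos²(55.8°) = 337000 × 0.3159 = 106500 km².
True area of peninsula: 377000 × cos²(40.9°) = 377000 × 0.5713 = 215400 km².
Ratio = 106500 / 215400 ≈ 0.494.

0.494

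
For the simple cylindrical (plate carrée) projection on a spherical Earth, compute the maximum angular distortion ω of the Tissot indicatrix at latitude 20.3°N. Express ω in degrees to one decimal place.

For the equirectangular projection with φ₀ = 0 (plate carrée), h = 1 along meridians and k = sec φ along parallels.
At 20.3°: h = 1.000, k = 1.066; principal scales a = 1.066, b = 1.000.
sin(ω/2) = (a − b)/(a + b) = 0.06622/2.066 = 0.03205, so ω = 2 arcsin(0.03205) ≈ 3.7°.

3.7°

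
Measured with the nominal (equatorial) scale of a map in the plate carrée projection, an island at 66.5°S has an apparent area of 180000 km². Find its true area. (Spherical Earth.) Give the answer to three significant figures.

71800 km²

For the equirectangular projection with φ₀ = 0 (plate carrée), h = 1 along meridians and k = sec φ along parallels.
Areal scale = h·k = 1 × sec φ; at 66.5°, h = 1.000, k = 2.508, so h·k = 2.508.
True area = apparent / (areal scale) = 180000 / 2.508 ≈ 71800 km².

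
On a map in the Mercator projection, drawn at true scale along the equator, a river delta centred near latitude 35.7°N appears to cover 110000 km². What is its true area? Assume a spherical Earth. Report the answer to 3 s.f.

72500 km²

For Mercator, h = k = sec φ (a conformal cylindrical projection has a single point scale, 1/cos φ).
Areal scale = k² = sec²φ = 1/cos²(35.7°) = 1/0.8121² = 1.516.
True area = apparent / (areal scale) = 110000 / 1.516 ≈ 72500 km².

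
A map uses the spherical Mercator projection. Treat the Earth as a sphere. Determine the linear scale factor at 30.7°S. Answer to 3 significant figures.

1.16

Mercator is conformal, so the point scale is isotropic: h = k = sec φ = 1/cos φ.
k = 1/cos 30.7° = 1/0.8599 = 1.163.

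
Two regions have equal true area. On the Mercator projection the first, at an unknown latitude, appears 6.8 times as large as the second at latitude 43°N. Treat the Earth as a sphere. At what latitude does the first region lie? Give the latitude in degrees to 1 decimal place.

Mercator areal scale is sec²φ, so apparent-area ratio = sec²φ₁ / sec²φ₂ = cos²φ₂ / cos²φ₁.
cos²φ₂ / cos²φ₁ = 6.8  ⇒  cos φ₁ = cos 43° / √6.8 = 0.7314/2.608 = 0.2805.
φ₁ = arccos(0.2805) ≈ 73.7°.

73.7°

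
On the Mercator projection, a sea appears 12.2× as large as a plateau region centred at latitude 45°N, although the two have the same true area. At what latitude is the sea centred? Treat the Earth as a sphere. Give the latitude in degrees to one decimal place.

For equal true areas on Mercator, apparent areas scale as sec²φ, so the ratio is cos²φ₂ / cos²φ₁.
cos²φ₂ / cos²φ₁ = 12.2  ⇒  cos φ₁ = cos 45° / √12.2 = 0.7071/3.493 = 0.2024.
φ₁ = arccos(0.2024) ≈ 78.3°.

78.3°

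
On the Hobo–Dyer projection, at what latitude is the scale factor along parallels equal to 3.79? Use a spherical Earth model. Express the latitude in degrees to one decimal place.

The Hobo–Dyer projection is cylindrical equal-area with φ₀ = 37.5°. Cylindrical equal-area (φ₀ = 37.5°): h = cos φ / cos 37.5° along meridians, k = cos 37.5° / cos φ along parallels; h·k = 1.
k = cos φ₀ / cos φ = 3.79  ⇒  cos φ = cos 37.5° / 3.79 = 0.2093.
φ = arccos(0.2093) ≈ 77.9°.

77.9°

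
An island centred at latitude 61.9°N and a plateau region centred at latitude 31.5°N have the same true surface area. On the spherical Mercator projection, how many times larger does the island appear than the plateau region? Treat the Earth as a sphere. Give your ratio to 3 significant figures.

3.28

Mercator is conformal with k = sec φ, so areal scale = k² = sec²φ.
At 61.9°: sec²(61.9°) = 1/0.4710² = 4.508.
At 31.5°: sec²(31.5°) = 1/0.8526² = 1.376.
Ratio = 4.508/1.376 = cos²(31.5°)/cos²(61.9°) ≈ 3.28.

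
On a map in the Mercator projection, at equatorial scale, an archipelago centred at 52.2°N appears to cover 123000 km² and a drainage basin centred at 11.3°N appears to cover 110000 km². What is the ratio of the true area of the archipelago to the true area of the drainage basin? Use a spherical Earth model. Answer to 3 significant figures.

0.437

Mercator's areal exaggeration is sec²φ; hence true area = (apparent area) · cos²φ.
True area of archipelago: 123000 × cos²(52.2°) = 123000 × 0.3757 = 46210 km².
True area of drainage basin: 110000 × cos²(11.3°) = 110000 × 0.9616 = 105800 km².
Ratio = 46210 / 105800 ≈ 0.437.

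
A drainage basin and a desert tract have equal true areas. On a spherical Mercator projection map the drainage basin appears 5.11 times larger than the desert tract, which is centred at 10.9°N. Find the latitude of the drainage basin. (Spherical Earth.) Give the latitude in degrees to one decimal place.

64.3°

Mercator areal scale is sec²φ, so apparent-area ratio = sec²φ₁ / sec²φ₂ = cos²φ₂ / cos²φ₁.
cos²φ₂ / cos²φ₁ = 5.11  ⇒  cos φ₁ = cos 10.9° / √5.11 = 0.9820/2.261 = 0.4344.
φ₁ = arccos(0.4344) ≈ 64.3°.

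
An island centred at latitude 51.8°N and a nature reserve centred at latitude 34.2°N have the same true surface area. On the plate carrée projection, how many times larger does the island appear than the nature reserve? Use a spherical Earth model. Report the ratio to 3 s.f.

1.34

Plate carrée maps x = Rλ, y = Rφ. The meridian scale is h = 1 and the parallel scale is k = 1/cos φ = sec φ.
Areal scale at 51.8°: h·k = 1.000 × 1.617 = 1.617.
Areal scale at 34.2°: h·k = 1.000 × 1.209 = 1.209.
Ratio = 1.617/1.209 ≈ 1.34.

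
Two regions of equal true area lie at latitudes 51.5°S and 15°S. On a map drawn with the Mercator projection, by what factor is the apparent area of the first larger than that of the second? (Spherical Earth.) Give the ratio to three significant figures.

Mercator areal scale is sec²φ.
At 51.5°: sec²(51.5°) = 1/0.6225² = 2.580.
At 15°: sec²(15°) = 1/0.9659² = 1.072.
Ratio = 2.580/1.072 = cos²(15°)/cos²(51.5°) ≈ 2.41.

2.41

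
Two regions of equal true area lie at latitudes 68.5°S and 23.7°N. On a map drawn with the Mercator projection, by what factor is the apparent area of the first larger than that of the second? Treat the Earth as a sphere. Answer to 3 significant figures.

Mercator is conformal with k = sec φ, so areal scale = k² = sec²φ.
At 68.5°: sec²(68.5°) = 1/0.3665² = 7.445.
At 23.7°: sec²(23.7°) = 1/0.9157² = 1.193.
Ratio = 7.445/1.193 = cos²(23.7°)/cos²(68.5°) ≈ 6.24.

6.24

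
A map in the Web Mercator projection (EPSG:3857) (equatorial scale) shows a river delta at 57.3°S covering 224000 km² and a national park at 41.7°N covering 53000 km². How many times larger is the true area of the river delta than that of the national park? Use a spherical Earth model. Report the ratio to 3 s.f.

Since Mercator area scale is 1/cos²φ, the true area equals the apparent area multiplied by cos²φ.
True area of river delta: 224000 × cos²(57.3°) = 224000 × 0.2919 = 65380 km².
True area of national park: 53000 × cos²(41.7°) = 53000 × 0.5575 = 29550 km².
Ratio = 65380 / 29550 ≈ 2.21.

2.21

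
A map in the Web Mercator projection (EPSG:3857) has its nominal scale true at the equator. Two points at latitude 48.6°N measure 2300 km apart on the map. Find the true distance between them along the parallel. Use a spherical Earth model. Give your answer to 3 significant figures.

1520 km

Mercator is conformal, so the point scale is isotropic: h = k = sec φ = 1/cos φ.
Along the parallel at 48.6°, map distances are exaggerated by k = sec 48.6° = 1.512.
True distance = 2300 / 1.512 = 2300 × cos 48.6° ≈ 1520 km.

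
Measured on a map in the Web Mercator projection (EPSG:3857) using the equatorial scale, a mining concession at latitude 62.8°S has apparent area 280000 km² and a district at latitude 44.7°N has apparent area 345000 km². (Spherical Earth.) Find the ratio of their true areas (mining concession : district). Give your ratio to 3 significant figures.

0.336

On Mercator the areal scale is sec²φ, so true area = apparent × cos²φ.
True area of mining concession: 280000 × cos²(62.8°) = 280000 × 0.2089 = 58500 km².
True area of district: 345000 × cos²(44.7°) = 345000 × 0.5052 = 174300 km².
Ratio = 58500 / 174300 ≈ 0.336.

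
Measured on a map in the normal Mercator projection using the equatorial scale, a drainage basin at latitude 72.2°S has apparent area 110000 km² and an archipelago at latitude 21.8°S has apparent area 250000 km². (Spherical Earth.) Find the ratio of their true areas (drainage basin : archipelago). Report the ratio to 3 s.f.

0.0477

Mercator's areal exaggeration is sec²φ; hence true area = (apparent area) · cos²φ.
True area of drainage basin: 110000 × cos²(72.2°) = 110000 × 0.09345 = 10280 km².
True area of archipelago: 250000 × cos²(21.8°) = 250000 × 0.8621 = 215500 km².
Ratio = 10280 / 215500 ≈ 0.0477.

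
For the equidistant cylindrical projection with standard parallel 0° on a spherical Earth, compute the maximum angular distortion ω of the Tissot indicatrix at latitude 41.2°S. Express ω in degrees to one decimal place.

In the plate carrée (x = Rλ, y = Rφ), meridians are true-scale (h = 1) and parallels are stretched by k = sec φ.
At 41.2°: h = 1.000, k = 1.329; principal scales a = 1.329, b = 1.000.
sin(ω/2) = (a − b)/(a + b) = 0.3291/2.329 = 0.1413, so ω = 2 arcsin(0.1413) ≈ 16.2°.

16.2°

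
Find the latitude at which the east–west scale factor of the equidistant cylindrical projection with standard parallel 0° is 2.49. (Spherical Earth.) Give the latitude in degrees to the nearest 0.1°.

Plate carrée: h = 1, k = sec φ along parallels.
sec φ = 2.49  ⇒  cos φ = 0.4016  ⇒  φ ≈ 66.3°.

66.3°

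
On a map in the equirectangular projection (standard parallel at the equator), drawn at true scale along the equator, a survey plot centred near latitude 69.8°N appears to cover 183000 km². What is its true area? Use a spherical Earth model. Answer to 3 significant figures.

63200 km²

In the plate carrée (x = Rλ, y = Rφ), meridians are true-scale (h = 1) and parallels are stretched by k = sec φ.
Areal scale = h·k = 1 × sec φ; at 69.8°, h = 1.000, k = 2.896, so h·k = 2.896.
True area = apparent / (areal scale) = 183000 / 2.896 ≈ 63200 km².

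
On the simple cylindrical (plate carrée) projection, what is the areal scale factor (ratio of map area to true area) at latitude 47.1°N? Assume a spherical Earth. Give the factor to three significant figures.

1.47

For the equirectangular projection with φ₀ = 0 (plate carrée), h = 1 along meridians and k = sec φ along parallels.
Areal scale = h·k = 1 × sec φ; at 47.1°, h = 1.000, k = 1.469, so h·k = 1.469.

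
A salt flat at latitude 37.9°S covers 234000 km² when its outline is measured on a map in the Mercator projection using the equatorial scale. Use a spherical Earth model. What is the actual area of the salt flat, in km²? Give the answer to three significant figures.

146000 km²

Mercator is conformal, so the point scale is isotropic: h = k = sec φ = 1/cos φ.
Areal scale = k² = sec²φ = 1/cos²(37.9°) = 1/0.7891² = 1.606.
True area = apparent / (areal scale) = 234000 / 1.606 ≈ 146000 km².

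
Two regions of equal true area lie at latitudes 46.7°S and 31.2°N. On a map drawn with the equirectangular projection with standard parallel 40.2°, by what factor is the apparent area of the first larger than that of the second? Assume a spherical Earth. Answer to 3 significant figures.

In the equirectangular projection with standard parallel φ₀ = 40.2° (x = Rλ cos φ₀, y = Rφ), meridians are true-scale (h = 1) and the parallel scale is k = cos φ₀ / cos φ.
Areal scale at 46.7°: h·k = 1.000 × 1.114 = 1.114.
Areal scale at 31.2°: h·k = 1.000 × 0.8929 = 0.8929.
Ratio = 1.114/0.8929 ≈ 1.25.

1.25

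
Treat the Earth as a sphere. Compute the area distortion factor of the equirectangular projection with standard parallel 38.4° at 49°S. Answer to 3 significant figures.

With standard parallel φ₀ = 38.4°, the equirectangular projection gives x = Rλ cos φ₀, y = Rφ, so h = 1 and k = cos 38.4° / cos φ.
Areal scale = h·k = 1 × cos φ₀ / cos φ; at 49°, h = 1.000, k = 1.195, so h·k = 1.195.

1.19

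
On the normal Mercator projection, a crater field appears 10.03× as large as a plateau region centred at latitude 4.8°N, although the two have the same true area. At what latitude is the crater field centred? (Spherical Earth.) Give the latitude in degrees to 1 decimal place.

71.7°

Mercator areal scale is sec²φ, so apparent-area ratio = sec²φ₁ / sec²φ₂ = cos²φ₂ / cos²φ₁.
cos²φ₂ / cos²φ₁ = 10.03  ⇒  cos φ₁ = cos 4.8° / √10.03 = 0.9965/3.167 = 0.3146.
φ₁ = arccos(0.3146) ≈ 71.7°.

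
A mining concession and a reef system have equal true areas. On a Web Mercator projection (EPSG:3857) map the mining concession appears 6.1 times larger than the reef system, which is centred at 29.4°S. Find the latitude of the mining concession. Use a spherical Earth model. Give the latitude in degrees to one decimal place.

Mercator areal scale is sec²φ, so apparent-area ratio = sec²φ₁ / sec²φ₂ = cos²φ₂ / cos²φ₁.
cos²φ₂ / cos²φ₁ = 6.1  ⇒  cos φ₁ = cos 29.4° / √6.1 = 0.8712/2.470 = 0.3527.
φ₁ = arccos(0.3527) ≈ 69.3°.

69.3°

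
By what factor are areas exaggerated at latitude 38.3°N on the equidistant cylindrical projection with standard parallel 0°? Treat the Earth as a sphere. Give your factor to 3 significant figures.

1.27

In the plate carrée (x = Rλ, y = Rφ), meridians are true-scale (h = 1) and parallels are stretched by k = sec φ.
Areal scale = h·k = 1 × sec φ; at 38.3°, h = 1.000, k = 1.274, so h·k = 1.274.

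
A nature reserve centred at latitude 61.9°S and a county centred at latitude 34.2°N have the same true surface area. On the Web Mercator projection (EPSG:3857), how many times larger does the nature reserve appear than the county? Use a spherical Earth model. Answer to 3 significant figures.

Mercator areal scale is sec²φ.
At 61.9°: sec²(61.9°) = 1/0.4710² = 4.508.
At 34.2°: sec²(34.2°) = 1/0.8271² = 1.462.
Ratio = 4.508/1.462 = cos²(34.2°)/cos²(61.9°) ≈ 3.08.

3.08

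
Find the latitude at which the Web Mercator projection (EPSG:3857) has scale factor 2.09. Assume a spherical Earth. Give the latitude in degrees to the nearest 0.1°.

Mercator scale is k = sec φ = 1/cos φ.
1/cos φ = 2.09  ⇒  cos φ = 0.4785  ⇒  φ = arccos(0.4785) ≈ 61.4°.

61.4°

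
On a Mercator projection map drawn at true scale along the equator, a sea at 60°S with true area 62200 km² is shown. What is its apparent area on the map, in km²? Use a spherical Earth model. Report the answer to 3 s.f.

249000 km²

For Mercator, h = k = sec φ (a conformal cylindrical projection has a single point scale, 1/cos φ).
Areal scale = k² = sec²φ = 1/cos²(60°) = 1/0.5000² = 4.000.
Apparent area = 62200 × 4.000 ≈ 249000 km².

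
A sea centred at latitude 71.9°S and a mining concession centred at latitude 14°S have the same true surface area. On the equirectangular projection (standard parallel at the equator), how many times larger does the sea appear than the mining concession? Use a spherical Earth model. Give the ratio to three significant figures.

3.12

For the equirectangular projection with φ₀ = 0 (plate carrée), h = 1 along meridians and k = sec φ along parallels.
Areal scale at 71.9°: h·k = 1.000 × 3.219 = 3.219.
Areal scale at 14°: h·k = 1.000 × 1.031 = 1.031.
Ratio = 3.219/1.031 ≈ 3.12.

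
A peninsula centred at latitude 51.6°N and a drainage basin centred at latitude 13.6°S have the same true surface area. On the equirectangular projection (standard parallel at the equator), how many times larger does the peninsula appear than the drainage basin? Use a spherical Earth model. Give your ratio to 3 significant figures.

1.56

In the plate carrée (x = Rλ, y = Rφ), meridians are true-scale (h = 1) and parallels are stretched by k = sec φ.
Areal scale at 51.6°: h·k = 1.000 × 1.610 = 1.610.
Areal scale at 13.6°: h·k = 1.000 × 1.029 = 1.029.
Ratio = 1.610/1.029 ≈ 1.56.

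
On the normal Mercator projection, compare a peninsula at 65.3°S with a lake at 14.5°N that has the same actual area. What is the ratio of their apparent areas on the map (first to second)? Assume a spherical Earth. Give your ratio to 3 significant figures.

5.37

Mercator is conformal with k = sec φ, so areal scale = k² = sec²φ.
At 65.3°: sec²(65.3°) = 1/0.4179² = 5.727.
At 14.5°: sec²(14.5°) = 1/0.9681² = 1.067.
Ratio = 5.727/1.067 = cos²(14.5°)/cos²(65.3°) ≈ 5.37.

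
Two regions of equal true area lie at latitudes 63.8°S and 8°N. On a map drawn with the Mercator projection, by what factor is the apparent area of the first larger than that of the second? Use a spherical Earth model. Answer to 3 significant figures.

On Mercator, area is exaggerated by sec²φ = 1/cos²φ.
At 63.8°: sec²(63.8°) = 1/0.4415² = 5.130.
At 8°: sec²(8°) = 1/0.9903² = 1.020.
Ratio = 5.130/1.020 = cos²(8°)/cos²(63.8°) ≈ 5.03.

5.03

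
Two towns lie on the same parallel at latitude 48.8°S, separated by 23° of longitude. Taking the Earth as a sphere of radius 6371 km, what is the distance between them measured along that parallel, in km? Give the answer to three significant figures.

1680 km

Arc length along a parallel = R cos φ · Δλ (with Δλ in radians).
= 6371 × cos 48.8° × (23° × π/180) = 6371 × 0.6587 × 0.4014 ≈ 1680 km.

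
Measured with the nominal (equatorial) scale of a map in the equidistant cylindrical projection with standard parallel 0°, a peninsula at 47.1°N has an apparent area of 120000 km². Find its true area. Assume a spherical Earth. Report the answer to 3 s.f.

81700 km²

For the equirectangular projection with φ₀ = 0 (plate carrée), h = 1 along meridians and k = sec φ along parallels.
Areal scale = h·k = 1 × sec φ; at 47.1°, h = 1.000, k = 1.469, so h·k = 1.469.
True area = apparent / (areal scale) = 120000 / 1.469 ≈ 81700 km².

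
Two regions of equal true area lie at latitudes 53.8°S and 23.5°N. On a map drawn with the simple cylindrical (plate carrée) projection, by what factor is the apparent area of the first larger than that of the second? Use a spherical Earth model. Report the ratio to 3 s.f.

For the equirectangular projection with φ₀ = 0 (plate carrée), h = 1 along meridians and k = sec φ along parallels.
Areal scale at 53.8°: h·k = 1.000 × 1.693 = 1.693.
Areal scale at 23.5°: h·k = 1.000 × 1.090 = 1.090.
Ratio = 1.693/1.090 ≈ 1.55.

1.55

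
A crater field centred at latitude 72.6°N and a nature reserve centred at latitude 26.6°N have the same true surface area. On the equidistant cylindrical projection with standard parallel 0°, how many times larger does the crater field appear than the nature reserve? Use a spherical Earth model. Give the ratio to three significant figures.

2.99

For the equirectangular projection with φ₀ = 0 (plate carrée), h = 1 along meridians and k = sec φ along parallels.
Areal scale at 72.6°: h·k = 1.000 × 3.344 = 3.344.
Areal scale at 26.6°: h·k = 1.000 × 1.118 = 1.118.
Ratio = 3.344/1.118 ≈ 2.99.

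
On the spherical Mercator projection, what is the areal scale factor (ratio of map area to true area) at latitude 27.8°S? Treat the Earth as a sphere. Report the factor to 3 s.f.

Mercator is conformal, so the point scale is isotropic: h = k = sec φ = 1/cos φ.
Areal scale = k² = sec²φ = 1/cos²(27.8°) = 1/0.8846² = 1.278.

1.28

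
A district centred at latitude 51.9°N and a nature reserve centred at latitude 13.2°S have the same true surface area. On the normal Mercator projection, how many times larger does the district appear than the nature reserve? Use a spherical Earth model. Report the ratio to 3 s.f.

2.49

On Mercator, area is exaggerated by sec²φ = 1/cos²φ.
At 51.9°: sec²(51.9°) = 1/0.6170² = 2.627.
At 13.2°: sec²(13.2°) = 1/0.9736² = 1.055.
Ratio = 2.627/1.055 = cos²(13.2°)/cos²(51.9°) ≈ 2.49.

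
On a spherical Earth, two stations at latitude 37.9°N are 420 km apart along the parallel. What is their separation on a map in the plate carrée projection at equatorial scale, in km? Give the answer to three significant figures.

In the plate carrée (x = Rλ, y = Rφ), meridians are true-scale (h = 1) and parallels are stretched by k = sec φ.
Along the parallel, k = sec 37.9° = 1/0.7891 = 1.267.
Map distance = 420 × 1.267 ≈ 532 km.

532 km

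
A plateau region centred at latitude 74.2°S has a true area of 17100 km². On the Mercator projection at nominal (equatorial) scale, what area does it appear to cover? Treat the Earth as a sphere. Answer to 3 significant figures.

231000 km²

Mercator is conformal, so the point scale is isotropic: h = k = sec φ = 1/cos φ.
Areal scale = k² = sec²φ = 1/cos²(74.2°) = 1/0.2723² = 13.49.
Apparent area = 17100 × 13.49 ≈ 231000 km².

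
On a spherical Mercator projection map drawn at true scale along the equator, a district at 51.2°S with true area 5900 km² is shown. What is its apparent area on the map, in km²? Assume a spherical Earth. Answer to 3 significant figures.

15000 km²

The Mercator projection is conformal; its linear scale factor is the same in every direction and equals sec φ = 1/cos φ.
Areal scale = k² = sec²φ = 1/cos²(51.2°) = 1/0.6266² = 2.547.
Apparent area = 5900 × 2.547 ≈ 15000 km².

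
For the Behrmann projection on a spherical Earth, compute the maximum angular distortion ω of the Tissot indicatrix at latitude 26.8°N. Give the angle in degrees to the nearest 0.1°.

3.5°

Behrmann is a cylindrical equal-area projection with standard parallels at ±30°. For cylindrical equal-area with standard parallel φ₀, h = cos φ / cos φ₀ and k = cos φ₀ / cos φ, so h·k = 1.
At 26.8°: h = 1.031, k = 0.9702; principal scales a = 1.031, b = 0.9702.
sin(ω/2) = (a − b)/(a + b) = 0.06043/2.001 = 0.03020, so ω = 2 arcsin(0.03020) ≈ 3.5°.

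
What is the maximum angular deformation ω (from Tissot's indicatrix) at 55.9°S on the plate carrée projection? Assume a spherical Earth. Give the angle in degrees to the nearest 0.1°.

32.7°

In the plate carrée (x = Rλ, y = Rφ), meridians are true-scale (h = 1) and parallels are stretched by k = sec φ.
At 55.9°: h = 1.000, k = 1.784; principal scales a = 1.784, b = 1.000.
sin(ω/2) = (a − b)/(a + b) = 0.7837/2.784 = 0.2815, so ω = 2 arcsin(0.2815) ≈ 32.7°.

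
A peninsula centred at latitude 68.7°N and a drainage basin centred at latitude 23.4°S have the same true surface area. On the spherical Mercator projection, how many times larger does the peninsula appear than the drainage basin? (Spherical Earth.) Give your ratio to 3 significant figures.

6.38

On Mercator, area is exaggerated by sec²φ = 1/cos²φ.
At 68.7°: sec²(68.7°) = 1/0.3633² = 7.579.
At 23.4°: sec²(23.4°) = 1/0.9178² = 1.187.
Ratio = 7.579/1.187 = cos²(23.4°)/cos²(68.7°) ≈ 6.38.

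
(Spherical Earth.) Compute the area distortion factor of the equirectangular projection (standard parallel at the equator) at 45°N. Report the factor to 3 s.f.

1.41

For the equirectangular projection with φ₀ = 0 (plate carrée), h = 1 along meridians and k = sec φ along parallels.
Areal scale = h·k = 1 × sec φ; at 45°, h = 1.000, k = 1.414, so h·k = 1.414.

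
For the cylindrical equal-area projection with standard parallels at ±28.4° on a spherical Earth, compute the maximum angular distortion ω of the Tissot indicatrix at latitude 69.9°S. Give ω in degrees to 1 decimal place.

For cylindrical equal-area with standard parallel φ₀, h = cos φ / cos φ₀ and k = cos φ₀ / cos φ, so h·k = 1.
At 69.9°: h = 0.3907, k = 2.560; principal scales a = 2.560, b = 0.3907.
sin(ω/2) = (a − b)/(a + b) = 2.169/2.950 = 0.7352, so ω = 2 arcsin(0.7352) ≈ 94.6°.

94.6°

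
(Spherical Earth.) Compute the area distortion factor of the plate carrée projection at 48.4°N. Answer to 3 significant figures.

1.51

In the plate carrée (x = Rλ, y = Rφ), meridians are true-scale (h = 1) and parallels are stretched by k = sec φ.
Areal scale = h·k = 1 × sec φ; at 48.4°, h = 1.000, k = 1.506, so h·k = 1.506.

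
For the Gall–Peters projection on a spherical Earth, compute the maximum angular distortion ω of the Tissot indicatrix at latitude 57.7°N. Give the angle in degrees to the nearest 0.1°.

Gall–Peters is a cylindrical equal-area projection with standard parallels at ±45°. Cylindrical equal-area (φ₀ = 45°): h = cos φ / cos 45° along meridians, k = cos 45° / cos φ along parallels; h·k = 1.
At 57.7°: h = 0.7557, k = 1.323; principal scales a = 1.323, b = 0.7557.
sin(ω/2) = (a − b)/(a + b) = 0.5676/2.079 = 0.2730, so ω = 2 arcsin(0.2730) ≈ 31.7°.

31.7°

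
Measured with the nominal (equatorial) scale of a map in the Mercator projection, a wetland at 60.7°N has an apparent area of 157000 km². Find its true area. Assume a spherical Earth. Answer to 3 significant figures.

The Mercator projection is conformal; its linear scale factor is the same in every direction and equals sec φ = 1/cos φ.
Areal scale = k² = sec²φ = 1/cos²(60.7°) = 1/0.4894² = 4.175.
True area = apparent / (areal scale) = 157000 / 4.175 ≈ 37600 km².

37600 km²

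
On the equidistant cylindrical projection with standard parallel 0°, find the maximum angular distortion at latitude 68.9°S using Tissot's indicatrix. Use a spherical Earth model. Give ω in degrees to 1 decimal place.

56.1°

In the plate carrée (x = Rλ, y = Rφ), meridians are true-scale (h = 1) and parallels are stretched by k = sec φ.
At 68.9°: h = 1.000, k = 2.778; principal scales a = 2.778, b = 1.000.
sin(ω/2) = (a − b)/(a + b) = 1.778/3.778 = 0.4706, so ω = 2 arcsin(0.4706) ≈ 56.1°.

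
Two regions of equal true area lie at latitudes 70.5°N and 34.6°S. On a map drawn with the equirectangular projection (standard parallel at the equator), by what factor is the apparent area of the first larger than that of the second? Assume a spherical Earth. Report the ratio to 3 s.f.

In the plate carrée (x = Rλ, y = Rφ), meridians are true-scale (h = 1) and parallels are stretched by k = sec φ.
Areal scale at 70.5°: h·k = 1.000 × 2.996 = 2.996.
Areal scale at 34.6°: h·k = 1.000 × 1.215 = 1.215.
Ratio = 2.996/1.215 ≈ 2.47.

2.47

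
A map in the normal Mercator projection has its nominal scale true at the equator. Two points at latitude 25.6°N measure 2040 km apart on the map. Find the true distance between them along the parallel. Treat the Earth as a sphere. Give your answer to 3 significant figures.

1840 km

For Mercator, h = k = sec φ (a conformal cylindrical projection has a single point scale, 1/cos φ).
Along the parallel at 25.6°, map distances are exaggerated by k = sec 25.6° = 1.109.
True distance = 2040 / 1.109 = 2040 × cos 25.6° ≈ 1840 km.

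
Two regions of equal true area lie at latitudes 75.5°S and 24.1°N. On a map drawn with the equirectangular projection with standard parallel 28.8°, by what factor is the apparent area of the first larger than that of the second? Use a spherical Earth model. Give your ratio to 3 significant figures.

With standard parallel φ₀ = 28.8°, the equirectangular projection gives x = Rλ cos φ₀, y = Rφ, so h = 1 and k = cos 28.8° / cos φ.
Areal scale at 75.5°: h·k = 1.000 × 3.500 = 3.500.
Areal scale at 24.1°: h·k = 1.000 × 0.9600 = 0.9600.
Ratio = 3.500/0.9600 ≈ 3.65.

3.65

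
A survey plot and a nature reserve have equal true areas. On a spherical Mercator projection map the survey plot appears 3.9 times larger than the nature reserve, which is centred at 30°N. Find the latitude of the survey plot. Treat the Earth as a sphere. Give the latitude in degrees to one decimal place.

On Mercator, (apparent₁)/(apparent₂) = sec²φ₁ / sec²φ₂ when true areas are equal.
cos²φ₂ / cos²φ₁ = 3.9  ⇒  cos φ₁ = cos 30° / √3.9 = 0.8660/1.975 = 0.4385.
φ₁ = arccos(0.4385) ≈ 64.0°.

64.0°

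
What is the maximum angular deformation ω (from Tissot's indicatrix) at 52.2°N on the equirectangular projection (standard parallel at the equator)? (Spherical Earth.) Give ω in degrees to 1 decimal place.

27.8°

For the equirectangular projection with φ₀ = 0 (plate carrée), h = 1 along meridians and k = sec φ along parallels.
At 52.2°: h = 1.000, k = 1.632; principal scales a = 1.632, b = 1.000.
sin(ω/2) = (a − b)/(a + b) = 0.6316/2.632 = 0.2400, so ω = 2 arcsin(0.2400) ≈ 27.8°.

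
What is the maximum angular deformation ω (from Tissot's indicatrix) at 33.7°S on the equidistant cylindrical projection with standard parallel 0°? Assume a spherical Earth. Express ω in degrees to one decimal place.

Plate carrée maps x = Rλ, y = Rφ. The meridian scale is h = 1 and the parallel scale is k = 1/cos φ = sec φ.
At 33.7°: h = 1.000, k = 1.202; principal scales a = 1.202, b = 1.000.
sin(ω/2) = (a − b)/(a + b) = 0.2020/2.202 = 0.09173, so ω = 2 arcsin(0.09173) ≈ 10.5°.

10.5°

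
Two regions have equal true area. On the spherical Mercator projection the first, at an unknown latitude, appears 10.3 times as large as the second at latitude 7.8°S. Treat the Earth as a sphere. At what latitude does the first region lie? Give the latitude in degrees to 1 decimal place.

On Mercator, (apparent₁)/(apparent₂) = sec²φ₁ / sec²φ₂ when true areas are equal.
cos²φ₂ / cos²φ₁ = 10.3  ⇒  cos φ₁ = cos 7.8° / √10.3 = 0.9907/3.209 = 0.3087.
φ₁ = arccos(0.3087) ≈ 72.0°.

72.0°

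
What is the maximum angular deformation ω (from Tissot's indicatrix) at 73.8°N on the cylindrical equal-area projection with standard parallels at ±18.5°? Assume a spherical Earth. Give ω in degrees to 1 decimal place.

114.4°

Cylindrical equal-area (φ₀ = 18.5°): h = cos φ / cos 18.5° along meridians, k = cos 18.5° / cos φ along parallels; h·k = 1.
At 73.8°: h = 0.2942, k = 3.399; principal scales a = 3.399, b = 0.2942.
sin(ω/2) = (a − b)/(a + b) = 3.105/3.693 = 0.8407, so ω = 2 arcsin(0.8407) ≈ 114.4°.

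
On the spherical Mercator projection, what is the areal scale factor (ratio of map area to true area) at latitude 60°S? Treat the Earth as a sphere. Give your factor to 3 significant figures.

The Mercator projection is conformal; its linear scale factor is the same in every direction and equals sec φ = 1/cos φ.
Areal scale = k² = sec²φ = 1/cos²(60°) = 1/0.5000² = 4.000.

4.00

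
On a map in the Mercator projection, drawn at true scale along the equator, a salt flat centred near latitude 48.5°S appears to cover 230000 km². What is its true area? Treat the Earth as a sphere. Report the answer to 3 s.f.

101000 km²

For Mercator, h = k = sec φ (a conformal cylindrical projection has a single point scale, 1/cos φ).
Areal scale = k² = sec²φ = 1/cos²(48.5°) = 1/0.6626² = 2.278.
True area = apparent / (areal scale) = 230000 / 2.278 ≈ 101000 km².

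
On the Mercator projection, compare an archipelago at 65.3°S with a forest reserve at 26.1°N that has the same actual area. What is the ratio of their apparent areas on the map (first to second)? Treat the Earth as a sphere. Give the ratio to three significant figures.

On Mercator, area is exaggerated by sec²φ = 1/cos²φ.
At 65.3°: sec²(65.3°) = 1/0.4179² = 5.727.
At 26.1°: sec²(26.1°) = 1/0.8980² = 1.240.
Ratio = 5.727/1.240 = cos²(26.1°)/cos²(65.3°) ≈ 4.62.

4.62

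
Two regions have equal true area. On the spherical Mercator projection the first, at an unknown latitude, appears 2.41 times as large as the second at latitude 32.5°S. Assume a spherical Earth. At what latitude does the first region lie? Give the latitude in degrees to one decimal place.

57.1°

Mercator areal scale is sec²φ, so apparent-area ratio = sec²φ₁ / sec²φ₂ = cos²φ₂ / cos²φ₁.
cos²φ₂ / cos²φ₁ = 2.41  ⇒  cos φ₁ = cos 32.5° / √2.41 = 0.8434/1.552 = 0.5433.
φ₁ = arccos(0.5433) ≈ 57.1°.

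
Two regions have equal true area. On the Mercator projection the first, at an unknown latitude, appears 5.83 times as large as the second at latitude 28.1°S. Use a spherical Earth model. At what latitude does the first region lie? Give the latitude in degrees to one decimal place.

68.6°

On Mercator, (apparent₁)/(apparent₂) = sec²φ₁ / sec²φ₂ when true areas are equal.
cos²φ₂ / cos²φ₁ = 5.83  ⇒  cos φ₁ = cos 28.1° / √5.83 = 0.8821/2.415 = 0.3653.
φ₁ = arccos(0.3653) ≈ 68.6°.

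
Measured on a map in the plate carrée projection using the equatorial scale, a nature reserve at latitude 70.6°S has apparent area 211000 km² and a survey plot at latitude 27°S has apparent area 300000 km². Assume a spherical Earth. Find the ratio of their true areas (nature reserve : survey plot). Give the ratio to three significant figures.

Plate carrée has h = 1 and k = sec φ, giving areal scale sec φ; true area = (apparent area) · cos φ.
True area of nature reserve: 211000 × cos(70.6°) = 211000 × 0.3322 = 70090 km².
True area of survey plot: 300000 × cos(27°) = 300000 × 0.8910 = 267300 km².
Ratio = 70090 / 267300 ≈ 0.262.

0.262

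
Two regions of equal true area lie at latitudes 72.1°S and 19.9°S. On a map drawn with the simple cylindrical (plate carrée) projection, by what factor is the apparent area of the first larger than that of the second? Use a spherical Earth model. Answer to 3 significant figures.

3.06

Plate carrée maps x = Rλ, y = Rφ. The meridian scale is h = 1 and the parallel scale is k = 1/cos φ = sec φ.
Areal scale at 72.1°: h·k = 1.000 × 3.254 = 3.254.
Areal scale at 19.9°: h·k = 1.000 × 1.064 = 1.064.
Ratio = 3.254/1.064 ≈ 3.06.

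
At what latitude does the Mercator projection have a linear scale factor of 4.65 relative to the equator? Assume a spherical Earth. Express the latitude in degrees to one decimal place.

77.6°

Mercator scale is k = sec φ = 1/cos φ.
1/cos φ = 4.65  ⇒  cos φ = 0.2151  ⇒  φ = arccos(0.2151) ≈ 77.6°.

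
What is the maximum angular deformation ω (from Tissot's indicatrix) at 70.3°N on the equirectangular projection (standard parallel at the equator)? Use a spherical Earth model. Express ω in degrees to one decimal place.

For the equirectangular projection with φ₀ = 0 (plate carrée), h = 1 along meridians and k = sec φ along parallels.
At 70.3°: h = 1.000, k = 2.967; principal scales a = 2.967, b = 1.000.
sin(ω/2) = (a − b)/(a + b) = 1.967/3.967 = 0.4958, so ω = 2 arcsin(0.4958) ≈ 59.4°.

59.4°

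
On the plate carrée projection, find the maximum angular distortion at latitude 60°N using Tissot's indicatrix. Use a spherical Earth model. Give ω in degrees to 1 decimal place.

38.9°

Plate carrée maps x = Rλ, y = Rφ. The meridian scale is h = 1 and the parallel scale is k = 1/cos φ = sec φ.
At 60°: h = 1.000, k = 2.000; principal scales a = 2.000, b = 1.000.
sin(ω/2) = (a − b)/(a + b) = 1.0000/3.000 = 0.3333, so ω = 2 arcsin(0.3333) ≈ 38.9°.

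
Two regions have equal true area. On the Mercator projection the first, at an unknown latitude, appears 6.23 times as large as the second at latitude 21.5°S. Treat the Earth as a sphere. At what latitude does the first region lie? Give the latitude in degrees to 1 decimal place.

68.1°

For equal true areas on Mercator, apparent areas scale as sec²φ, so the ratio is cos²φ₂ / cos²φ₁.
cos²φ₂ / cos²φ₁ = 6.23  ⇒  cos φ₁ = cos 21.5° / √6.23 = 0.9304/2.496 = 0.3728.
φ₁ = arccos(0.3728) ≈ 68.1°.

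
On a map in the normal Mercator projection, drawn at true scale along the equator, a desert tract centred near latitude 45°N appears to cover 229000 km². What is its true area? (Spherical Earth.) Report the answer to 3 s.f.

115000 km²

The Mercator projection is conformal; its linear scale factor is the same in every direction and equals sec φ = 1/cos φ.
Areal scale = k² = sec²φ = 1/cos²(45°) = 1/0.7071² = 2.000.
True area = apparent / (areal scale) = 229000 / 2.000 ≈ 115000 km².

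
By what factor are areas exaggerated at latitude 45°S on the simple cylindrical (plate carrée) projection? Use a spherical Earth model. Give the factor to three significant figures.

1.41

In the plate carrée (x = Rλ, y = Rφ), meridians are true-scale (h = 1) and parallels are stretched by k = sec φ.
Areal scale = h·k = 1 × sec φ; at 45°, h = 1.000, k = 1.414, so h·k = 1.414.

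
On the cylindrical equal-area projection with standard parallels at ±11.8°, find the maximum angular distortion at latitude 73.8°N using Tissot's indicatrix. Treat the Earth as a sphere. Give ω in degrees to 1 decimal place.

116.4°

For cylindrical equal-area with standard parallel φ₀, h = cos φ / cos φ₀ and k = cos φ₀ / cos φ, so h·k = 1.
At 73.8°: h = 0.2850, k = 3.509; principal scales a = 3.509, b = 0.2850.
sin(ω/2) = (a − b)/(a + b) = 3.224/3.794 = 0.8497, so ω = 2 arcsin(0.8497) ≈ 116.4°.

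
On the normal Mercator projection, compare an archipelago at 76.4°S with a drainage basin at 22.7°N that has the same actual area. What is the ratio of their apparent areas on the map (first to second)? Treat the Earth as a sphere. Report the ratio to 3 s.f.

15.4

Mercator areal scale is sec²φ.
At 76.4°: sec²(76.4°) = 1/0.2351² = 18.09.
At 22.7°: sec²(22.7°) = 1/0.9225² = 1.175.
Ratio = 18.09/1.175 = cos²(22.7°)/cos²(76.4°) ≈ 15.4.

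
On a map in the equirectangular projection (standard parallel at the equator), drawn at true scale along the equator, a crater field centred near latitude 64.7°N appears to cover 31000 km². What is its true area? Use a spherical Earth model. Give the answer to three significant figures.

Plate carrée maps x = Rλ, y = Rφ. The meridian scale is h = 1 and the parallel scale is k = 1/cos φ = sec φ.
Areal scale = h·k = 1 × sec φ; at 64.7°, h = 1.000, k = 2.340, so h·k = 2.340.
True area = apparent / (areal scale) = 31000 / 2.340 ≈ 13200 km².

13200 km²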